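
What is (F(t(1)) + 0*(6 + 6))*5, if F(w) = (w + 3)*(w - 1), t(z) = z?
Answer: 0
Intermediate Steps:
F(w) = (-1 + w)*(3 + w) (F(w) = (3 + w)*(-1 + w) = (-1 + w)*(3 + w))
(F(t(1)) + 0*(6 + 6))*5 = ((-3 + 1² + 2*1) + 0*(6 + 6))*5 = ((-3 + 1 + 2) + 0*12)*5 = (0 + 0)*5 = 0*5 = 0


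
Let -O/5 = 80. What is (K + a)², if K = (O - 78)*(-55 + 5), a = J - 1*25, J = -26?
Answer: 568774801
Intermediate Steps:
O = -400 (O = -5*80 = -400)
a = -51 (a = -26 - 1*25 = -26 - 25 = -51)
K = 23900 (K = (-400 - 78)*(-55 + 5) = -478*(-50) = 23900)
(K + a)² = (23900 - 51)² = 23849² = 568774801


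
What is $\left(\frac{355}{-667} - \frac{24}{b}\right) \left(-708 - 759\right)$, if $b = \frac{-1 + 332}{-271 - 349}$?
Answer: $- \frac{14387536485}{220777} \approx -65168.0$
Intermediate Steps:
$b = - \frac{331}{620}$ ($b = \frac{331}{-620} = 331 \left(- \frac{1}{620}\right) = - \frac{331}{620} \approx -0.53387$)
$\left(\frac{355}{-667} - \frac{24}{b}\right) \left(-708 - 759\right) = \left(\frac{355}{-667} - \frac{24}{- \frac{331}{620}}\right) \left(-708 - 759\right) = \left(355 \left(- \frac{1}{667}\right) - - \frac{14880}{331}\right) \left(-1467\right) = \left(- \frac{355}{667} + \frac{14880}{331}\right) \left(-1467\right) = \frac{9807455}{220777} \left(-1467\right) = - \frac{14387536485}{220777}$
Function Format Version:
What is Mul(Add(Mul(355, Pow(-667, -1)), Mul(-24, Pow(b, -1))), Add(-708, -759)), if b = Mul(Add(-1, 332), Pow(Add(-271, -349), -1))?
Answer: Rational(-14387536485, 220777) ≈ -65168.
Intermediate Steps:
b = Rational(-331, 620) (b = Mul(331, Pow(-620, -1)) = Mul(331, Rational(-1, 620)) = Rational(-331, 620) ≈ -0.53387)
Mul(Add(Mul(355, Pow(-667, -1)), Mul(-24, Pow(b, -1))), Add(-708, -759)) = Mul(Add(Mul(355, Pow(-667, -1)), Mul(-24, Pow(Rational(-331, 620), -1))), Add(-708, -759)) = Mul(Add(Mul(355, Rational(-1, 667)), Mul(-24, Rational(-620, 331))), -1467) = Mul(Add(Rational(-355, 667), Rational(14880, 331)), -1467) = Mul(Rational(9807455, 220777), -1467) = Rational(-14387536485, 220777)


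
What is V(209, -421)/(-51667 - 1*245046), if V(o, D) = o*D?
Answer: 87989/296713 ≈ 0.29655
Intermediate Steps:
V(o, D) = D*o
V(209, -421)/(-51667 - 1*245046) = (-421*209)/(-51667 - 1*245046) = -87989/(-51667 - 245046) = -87989/(-296713) = -87989*(-1/296713) = 87989/296713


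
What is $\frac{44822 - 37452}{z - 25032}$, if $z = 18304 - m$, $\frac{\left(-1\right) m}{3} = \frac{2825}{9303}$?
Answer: $- \frac{22854370}{20860703} \approx -1.0956$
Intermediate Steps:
$m = - \frac{2825}{3101}$ ($m = - 3 \cdot \frac{2825}{9303} = - 3 \cdot 2825 \cdot \frac{1}{9303} = \left(-3\right) \frac{2825}{9303} = - \frac{2825}{3101} \approx -0.911$)
$z = \frac{56763529}{3101}$ ($z = 18304 - - \frac{2825}{3101} = 18304 + \frac{2825}{3101} = \frac{56763529}{3101} \approx 18305.0$)
$\frac{44822 - 37452}{z - 25032} = \frac{44822 - 37452}{\frac{56763529}{3101} - 25032} = \frac{7370}{- \frac{20860703}{3101}} = 7370 \left(- \frac{3101}{20860703}\right) = - \frac{22854370}{20860703}$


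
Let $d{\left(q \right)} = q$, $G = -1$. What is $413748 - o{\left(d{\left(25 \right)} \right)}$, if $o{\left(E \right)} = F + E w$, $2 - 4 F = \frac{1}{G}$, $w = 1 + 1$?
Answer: $\frac{1654789}{4} \approx 4.137 \cdot 10^{5}$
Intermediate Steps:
$w = 2$
$F = \frac{3}{4}$ ($F = \frac{1}{2} - \frac{1}{4 \left(-1\right)} = \frac{1}{2} - - \frac{1}{4} = \frac{1}{2} + \frac{1}{4} = \frac{3}{4} \approx 0.75$)
$o{\left(E \right)} = \frac{3}{4} + 2 E$ ($o{\left(E \right)} = \frac{3}{4} + E 2 = \frac{3}{4} + 2 E$)
$413748 - o{\left(d{\left(25 \right)} \right)} = 413748 - \left(\frac{3}{4} + 2 \cdot 25\right) = 413748 - \left(\frac{3}{4} + 50\right) = 413748 - \frac{203}{4} = \frac{1654789}{4}$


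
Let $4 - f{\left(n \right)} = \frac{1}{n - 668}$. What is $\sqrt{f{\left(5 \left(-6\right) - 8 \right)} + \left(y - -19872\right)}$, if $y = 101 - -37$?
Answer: $\frac{49 \sqrt{4154810}}{706} \approx 141.47$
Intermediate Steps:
$y = 138$ ($y = 101 + 37 = 138$)
$f{\left(n \right)} = 4 - \frac{1}{-668 + n}$ ($f{\left(n \right)} = 4 - \frac{1}{n - 668} = 4 - \frac{1}{-668 + n}$)
$\sqrt{f{\left(5 \left(-6\right) - 8 \right)} + \left(y - -19872\right)} = \sqrt{\frac{-2673 + 4 \left(5 \left(-6\right) - 8\right)}{-668 + \left(5 \left(-6\right) - 8\right)} + \left(138 - -19872\right)} = \sqrt{\frac{-2673 + 4 \left(-30 - 8\right)}{-668 - 38} + \left(138 + 19872\right)} = \sqrt{\frac{-2673 + 4 \left(-38\right)}{-668 - 38} + 20010} = \sqrt{\frac{-2673 - 152}{-706} + 20010} = \sqrt{\left(- \frac{1}{706}\right) \left(-2825\right) + 20010} = \sqrt{\frac{2825}{706} + 20010} = \sqrt{\frac{14129885}{706}} = \frac{49 \sqrt{4154810}}{706}$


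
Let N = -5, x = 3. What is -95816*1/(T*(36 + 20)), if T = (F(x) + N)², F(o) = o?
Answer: -1711/4 ≈ -427.75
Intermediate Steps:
T = 4 (T = (3 - 5)² = (-2)² = 4)
-95816*1/(T*(36 + 20)) = -95816*1/(4*(36 + 20)) = -95816/(4*56) = -95816/224 = -95816*1/224 = -1711/4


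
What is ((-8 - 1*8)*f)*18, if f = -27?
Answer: 7776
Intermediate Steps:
((-8 - 1*8)*f)*18 = ((-8 - 1*8)*(-27))*18 = ((-8 - 8)*(-27))*18 = -16*(-27)*18 = 432*18 = 7776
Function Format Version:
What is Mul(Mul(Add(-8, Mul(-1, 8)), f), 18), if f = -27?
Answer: 7776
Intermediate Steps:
Mul(Mul(Add(-8, Mul(-1, 8)), f), 18) = Mul(Mul(Add(-8, Mul(-1, 8)), -27), 18) = Mul(Mul(Add(-8, -8), -27), 18) = Mul(Mul(-16, -27), 18) = Mul(432, 18) = 7776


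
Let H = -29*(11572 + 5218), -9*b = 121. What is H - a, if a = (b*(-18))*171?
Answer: -528292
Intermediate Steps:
b = -121/9 (b = -⅑*121 = -121/9 ≈ -13.444)
H = -486910 (H = -29*16790 = -486910)
a = 41382 (a = -121/9*(-18)*171 = 242*171 = 41382)
H - a = -486910 - 1*41382 = -486910 - 41382 = -528292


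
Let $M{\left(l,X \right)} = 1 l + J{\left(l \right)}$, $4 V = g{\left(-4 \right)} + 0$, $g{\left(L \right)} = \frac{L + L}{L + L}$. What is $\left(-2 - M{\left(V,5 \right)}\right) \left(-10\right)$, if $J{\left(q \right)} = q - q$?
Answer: $\frac{45}{2} \approx 22.5$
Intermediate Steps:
$g{\left(L \right)} = 1$ ($g{\left(L \right)} = \frac{2 L}{2 L} = 2 L \frac{1}{2 L} = 1$)
$J{\left(q \right)} = 0$
$V = \frac{1}{4}$ ($V = \frac{1 + 0}{4} = \frac{1}{4} \cdot 1 = \frac{1}{4} \approx 0.25$)
$M{\left(l,X \right)} = l$ ($M{\left(l,X \right)} = 1 l + 0 = l + 0 = l$)
$\left(-2 - M{\left(V,5 \right)}\right) \left(-10\right) = \left(-2 - \frac{1}{4}\right) \left(-10\right) = \left(- \frac{9}{4}\right) \left(-10\right) = \frac{45}{2}$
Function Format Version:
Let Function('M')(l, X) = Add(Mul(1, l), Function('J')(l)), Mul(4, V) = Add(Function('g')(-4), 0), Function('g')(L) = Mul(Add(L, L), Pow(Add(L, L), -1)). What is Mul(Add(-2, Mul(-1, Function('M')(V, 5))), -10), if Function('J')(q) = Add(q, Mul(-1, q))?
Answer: Rational(45, 2) ≈ 22.500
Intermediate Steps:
Function('g')(L) = 1 (Function('g')(L) = Mul(Mul(2, L), Pow(Mul(2, L), -1)) = Mul(Mul(2, L), Mul(Rational(1, 2), Pow(L, -1))) = 1)
Function('J')(q) = 0
V = Rational(1, 4) (V = Mul(Rational(1, 4), Add(1, 0)) = Mul(Rational(1, 4), 1) = Rational(1, 4) ≈ 0.25000)
Function('M')(l, X) = l (Function('M')(l, X) = Add(Mul(1, l), 0) = Add(l, 0) = l)
Mul(Add(-2, Mul(-1, Function('M')(V, 5))), -10) = Mul(Add(-2, Mul(-1, Rational(1, 4))), -10) = Mul(Add(-2, Rational(-1, 4)), -10) = Mul(Rational(-9, 4), -10) = Rational(45, 2)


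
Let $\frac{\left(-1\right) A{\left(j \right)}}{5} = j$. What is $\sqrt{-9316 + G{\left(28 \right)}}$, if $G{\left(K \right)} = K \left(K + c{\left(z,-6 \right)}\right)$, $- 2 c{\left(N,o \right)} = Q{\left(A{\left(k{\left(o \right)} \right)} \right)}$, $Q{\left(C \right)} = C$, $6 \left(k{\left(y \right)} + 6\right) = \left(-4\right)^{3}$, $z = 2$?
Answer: $\frac{2 i \sqrt{21822}}{3} \approx 98.482 i$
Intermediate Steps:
$k{\left(y \right)} = - \frac{50}{3}$ ($k{\left(y \right)} = -6 + \frac{\left(-4\right)^{3}}{6} = -6 + \frac{1}{6} \left(-64\right) = -6 - \frac{32}{3} = - \frac{50}{3}$)
$A{\left(j \right)} = - 5 j$
$c{\left(N,o \right)} = - \frac{125}{3}$ ($c{\left(N,o \right)} = - \frac{\left(-5\right) \left(- \frac{50}{3}\right)}{2} = \left(- \frac{1}{2}\right) \frac{250}{3} = - \frac{125}{3}$)
$G{\left(K \right)} = K \left(- \frac{125}{3} + K\right)$ ($G{\left(K \right)} = K \left(K - \frac{125}{3}\right) = K \left(- \frac{125}{3} + K\right)$)
$\sqrt{-9316 + G{\left(28 \right)}} = \sqrt{-9316 + \frac{1}{3} \cdot 28 \left(-125 + 3 \cdot 28\right)} = \sqrt{-9316 + \frac{1}{3} \cdot 28 \left(-125 + 84\right)} = \sqrt{-9316 + \frac{1}{3} \cdot 28 \left(-41\right)} = \sqrt{-9316 - \frac{1148}{3}} = \sqrt{- \frac{29096}{3}} = \frac{2 i \sqrt{21822}}{3}$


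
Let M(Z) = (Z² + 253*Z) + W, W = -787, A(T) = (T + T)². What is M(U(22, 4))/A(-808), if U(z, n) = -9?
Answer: -2983/2611456 ≈ -0.0011423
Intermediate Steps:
A(T) = 4*T² (A(T) = (2*T)² = 4*T²)
M(Z) = -787 + Z² + 253*Z (M(Z) = (Z² + 253*Z) - 787 = -787 + Z² + 253*Z)
M(U(22, 4))/A(-808) = (-787 + (-9)² + 253*(-9))/((4*(-808)²)) = (-787 + 81 - 2277)/((4*652864)) = -2983/2611456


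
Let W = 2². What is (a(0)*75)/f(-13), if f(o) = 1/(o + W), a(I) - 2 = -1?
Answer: -675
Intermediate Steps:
a(I) = 1 (a(I) = 2 - 1 = 1)
W = 4
f(o) = 1/(4 + o) (f(o) = 1/(o + 4) = 1/(4 + o))
(a(0)*75)/f(-13) = (1*75)/(1/(4 - 13)) = 75/(1/(-9)) = 75/(-⅑) = 75*(-9) = -675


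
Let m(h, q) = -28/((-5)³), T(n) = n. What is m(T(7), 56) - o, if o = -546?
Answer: 68278/125 ≈ 546.22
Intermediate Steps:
m(h, q) = 28/125 (m(h, q) = -28/(-125) = -28*(-1/125) = 28/125)
m(T(7), 56) - o = 28/125 - 1*(-546) = 28/125 + 546 = 68278/125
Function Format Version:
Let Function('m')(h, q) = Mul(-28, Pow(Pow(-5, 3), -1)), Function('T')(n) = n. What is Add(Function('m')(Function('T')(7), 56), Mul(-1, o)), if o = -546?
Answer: Rational(68278, 125) ≈ 546.22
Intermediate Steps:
Function('m')(h, q) = Rational(28, 125) (Function('m')(h, q) = Mul(-28, Pow(-125, -1)) = Mul(-28, Rational(-1, 125)) = Rational(28, 125))
Add(Function('m')(Function('T')(7), 56), Mul(-1, o)) = Add(Rational(28, 125), Mul(-1, -546)) = Add(Rational(28, 125), 546) = Rational(68278, 125)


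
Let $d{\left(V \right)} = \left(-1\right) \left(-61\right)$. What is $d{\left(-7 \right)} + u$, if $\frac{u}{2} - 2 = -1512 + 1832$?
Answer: $705$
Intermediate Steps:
$d{\left(V \right)} = 61$
$u = 644$ ($u = 4 + 2 \left(-1512 + 1832\right) = 4 + 2 \cdot 320 = 4 + 640 = 644$)
$d{\left(-7 \right)} + u = 61 + 644 = 705$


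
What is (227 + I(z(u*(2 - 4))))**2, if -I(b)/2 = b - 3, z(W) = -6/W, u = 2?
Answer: 52900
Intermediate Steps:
I(b) = 6 - 2*b (I(b) = -2*(b - 3) = -2*(-3 + b) = 6 - 2*b)
(227 + I(z(u*(2 - 4))))**2 = (227 + (6 - (-12)/(2*(2 - 4))))**2 = (227 + (6 - (-12)/(2*(-2))))**2 = (227 + (6 - (-12)/(-4)))**2 = (227 + (6 - (-12)*(-1)/4))**2 = (227 + (6 - 2*3/2))**2 = (227 + (6 - 3))**2 = (227 + 3)**2 = 230**2 = 52900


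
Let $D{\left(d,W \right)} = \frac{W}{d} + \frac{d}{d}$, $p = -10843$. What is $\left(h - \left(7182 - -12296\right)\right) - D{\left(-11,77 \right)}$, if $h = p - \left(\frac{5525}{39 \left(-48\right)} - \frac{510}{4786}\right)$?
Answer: $- \frac{10445252735}{344592} \approx -30312.0$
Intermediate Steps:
$D{\left(d,W \right)} = 1 + \frac{W}{d}$ ($D{\left(d,W \right)} = \frac{W}{d} + 1 = 1 + \frac{W}{d}$)
$h = - \frac{3735357311}{344592}$ ($h = -10843 - \left(\frac{5525}{39 \left(-48\right)} - \frac{510}{4786}\right) = -10843 - \left(\frac{5525}{-1872} - \frac{255}{2393}\right) = -10843 - \left(5525 \left(- \frac{1}{1872}\right) - \frac{255}{2393}\right) = -10843 - \left(- \frac{425}{144} - \frac{255}{2393}\right) = -10843 - - \frac{1053745}{344592} = -10843 + \frac{1053745}{344592} = - \frac{3735357311}{344592} \approx -10840.0$)
$\left(h - \left(7182 - -12296\right)\right) - D{\left(-11,77 \right)} = \left(- \frac{3735357311}{344592} - \left(7182 - -12296\right)\right) - \frac{77 - 11}{-11} = \left(- \frac{3735357311}{344592} - \left(7182 + 12296\right)\right) - \left(- \frac{1}{11}\right) 66 = \left(- \frac{3735357311}{344592} - 19478\right) - -6 = \left(- \frac{3735357311}{344592} - 19478\right) + 6 = - \frac{10447320287}{344592} + 6 = - \frac{10445252735}{344592}$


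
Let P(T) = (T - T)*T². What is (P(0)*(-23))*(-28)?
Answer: 0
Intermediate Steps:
P(T) = 0 (P(T) = 0*T² = 0)
(P(0)*(-23))*(-28) = (0*(-23))*(-28) = 0*(-28) = 0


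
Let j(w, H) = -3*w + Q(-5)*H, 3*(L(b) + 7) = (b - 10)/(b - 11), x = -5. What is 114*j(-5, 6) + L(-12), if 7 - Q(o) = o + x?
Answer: 919861/69 ≈ 13331.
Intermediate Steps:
L(b) = -7 + (-10 + b)/(3*(-11 + b)) (L(b) = -7 + ((b - 10)/(b - 11))/3 = -7 + ((-10 + b)/(-11 + b))/3 = -7 + (-10 + b)/(3*(-11 + b)))
Q(o) = 12 - o (Q(o) = 7 - (o - 5) = 7 - (-5 + o) = 7 + (5 - o) = 12 - o)
j(w, H) = -3*w + 17*H (j(w, H) = -3*w + (12 - 1*(-5))*H = -3*w + (12 + 5)*H = -3*w + 17*H)
114*j(-5, 6) + L(-12) = 114*(-3*(-5) + 17*6) + (221 - 20*(-12))/(3*(-11 - 12)) = 114*(15 + 102) + (⅓)*(221 + 240)/(-23) = 114*117 + (⅓)*(-1/23)*461 = 13338 - 461/69 = 919861/69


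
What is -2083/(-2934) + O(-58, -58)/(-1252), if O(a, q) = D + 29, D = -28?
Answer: 1302491/1836684 ≈ 0.70915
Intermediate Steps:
O(a, q) = 1 (O(a, q) = -28 + 29 = 1)
-2083/(-2934) + O(-58, -58)/(-1252) = -2083/(-2934) + 1/(-1252) = -2083*(-1/2934) + 1*(-1/1252) = 2083/2934 - 1/1252 = 1302491/1836684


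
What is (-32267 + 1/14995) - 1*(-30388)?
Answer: -28175604/14995 ≈ -1879.0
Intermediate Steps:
(-32267 + 1/14995) - 1*(-30388) = (-32267 + 1/14995) + 30388 = -483843664/14995 + 30388 = -28175604/14995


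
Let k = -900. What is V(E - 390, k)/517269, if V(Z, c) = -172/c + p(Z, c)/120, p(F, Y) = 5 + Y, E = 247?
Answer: -13081/931084200 ≈ -1.4049e-5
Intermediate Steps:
V(Z, c) = 1/24 - 172/c + c/120 (V(Z, c) = -172/c + (5 + c)/120 = -172/c + (5 + c)*(1/120) = -172/c + (1/24 + c/120) = 1/24 - 172/c + c/120)
V(E - 390, k)/517269 = ((1/120)*(-20640 - 900*(5 - 900))/(-900))/517269 = ((1/120)*(-1/900)*(-20640 - 900*(-895)))*(1/517269) = ((1/120)*(-1/900)*(-20640 + 805500))*(1/517269) = ((1/120)*(-1/900)*784860)*(1/517269) = -13081/1800*1/517269 = -13081/931084200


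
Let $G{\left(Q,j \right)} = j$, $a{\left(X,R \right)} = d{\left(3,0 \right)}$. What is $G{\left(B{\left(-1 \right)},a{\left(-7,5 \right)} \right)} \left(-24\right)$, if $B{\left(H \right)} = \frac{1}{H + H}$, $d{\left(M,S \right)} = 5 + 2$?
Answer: $-168$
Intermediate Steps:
$d{\left(M,S \right)} = 7$
$a{\left(X,R \right)} = 7$
$B{\left(H \right)} = \frac{1}{2 H}$
$G{\left(B{\left(-1 \right)},a{\left(-7,5 \right)} \right)} \left(-24\right) = 7 \left(-24\right) = -168$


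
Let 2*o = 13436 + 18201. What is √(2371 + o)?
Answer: √72758/2 ≈ 134.87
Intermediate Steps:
o = 31637/2 (o = (13436 + 18201)/2 = (½)*31637 = 31637/2 ≈ 15819.)
√(2371 + o) = √(2371 + 31637/2) = √(36379/2) = √72758/2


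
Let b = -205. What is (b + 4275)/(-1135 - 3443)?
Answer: -2035/2289 ≈ -0.88903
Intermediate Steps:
(b + 4275)/(-1135 - 3443) = (-205 + 4275)/(-1135 - 3443) = 4070/(-4578) = 4070*(-1/4578) = -2035/2289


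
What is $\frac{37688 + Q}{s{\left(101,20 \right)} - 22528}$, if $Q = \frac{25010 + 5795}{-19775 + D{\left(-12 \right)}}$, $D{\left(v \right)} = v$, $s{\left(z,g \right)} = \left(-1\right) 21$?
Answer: $- \frac{745701651}{446177063} \approx -1.6713$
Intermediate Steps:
$s{\left(z,g \right)} = -21$
$Q = - \frac{30805}{19787}$ ($Q = \frac{25010 + 5795}{-19775 - 12} = \frac{30805}{-19787} = 30805 \left(- \frac{1}{19787}\right) = - \frac{30805}{19787} \approx -1.5568$)
$\frac{37688 + Q}{s{\left(101,20 \right)} - 22528} = \frac{37688 - \frac{30805}{19787}}{-21 - 22528} = \frac{745701651}{19787 \left(-22549\right)} = \frac{745701651}{19787} \left(- \frac{1}{22549}\right) = - \frac{745701651}{446177063}$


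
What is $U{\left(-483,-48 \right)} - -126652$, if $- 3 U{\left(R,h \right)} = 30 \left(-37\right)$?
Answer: $127022$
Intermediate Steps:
$U{\left(R,h \right)} = 370$ ($U{\left(R,h \right)} = - \frac{30 \left(-37\right)}{3} = \left(- \frac{1}{3}\right) \left(-1110\right) = 370$)
$U{\left(-483,-48 \right)} - -126652 = 370 - -126652 = 370 + 126652 = 127022$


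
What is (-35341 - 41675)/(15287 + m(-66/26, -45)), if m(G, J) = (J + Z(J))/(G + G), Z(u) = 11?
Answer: -635382/126173 ≈ -5.0358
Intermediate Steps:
m(G, J) = (11 + J)/(2*G) (m(G, J) = (J + 11)/(G + G) = (11 + J)/((2*G)) = (11 + J)*(1/(2*G)) = (11 + J)/(2*G))
(-35341 - 41675)/(15287 + m(-66/26, -45)) = (-35341 - 41675)/(15287 + (11 - 45)/(2*((-66/26)))) = -77016/(15287 + (½)*(-34)/(-66*1/26)) = -77016/(15287 + (½)*(-34)/(-33/13)) = -77016/(15287 + (½)*(-13/33)*(-34)) = -77016/(15287 + 221/33) = -77016/504692/33 = -77016*33/504692 = -635382/126173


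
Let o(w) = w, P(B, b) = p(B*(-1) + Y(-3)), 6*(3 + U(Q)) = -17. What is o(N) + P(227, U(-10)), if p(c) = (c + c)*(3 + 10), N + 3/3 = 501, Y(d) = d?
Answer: -5480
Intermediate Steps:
U(Q) = -35/6 (U(Q) = -3 + (⅙)*(-17) = -3 - 17/6 = -35/6)
N = 500 (N = -1 + 501 = 500)
p(c) = 26*c (p(c) = (2*c)*13 = 26*c)
P(B, b) = -78 - 26*B (P(B, b) = 26*(B*(-1) - 3) = 26*(-B - 3) = 26*(-3 - B) = -78 - 26*B)
o(N) + P(227, U(-10)) = 500 + (-78 - 26*227) = 500 + (-78 - 5902) = 500 - 5980 = -5480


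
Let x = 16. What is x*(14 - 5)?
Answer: 144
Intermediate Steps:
x*(14 - 5) = 16*(14 - 5) = 16*9 = 144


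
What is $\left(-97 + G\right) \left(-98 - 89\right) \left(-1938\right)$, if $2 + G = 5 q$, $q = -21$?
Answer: $-73930824$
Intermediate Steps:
$G = -107$ ($G = -2 + 5 \left(-21\right) = -2 - 105 = -107$)
$\left(-97 + G\right) \left(-98 - 89\right) \left(-1938\right) = \left(-97 - 107\right) \left(-98 - 89\right) \left(-1938\right) = \left(-204\right) \left(-187\right) \left(-1938\right) = 38148 \left(-1938\right) = -73930824$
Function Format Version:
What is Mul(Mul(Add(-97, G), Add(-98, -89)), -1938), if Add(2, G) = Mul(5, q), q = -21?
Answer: -73930824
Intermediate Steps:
G = -107 (G = Add(-2, Mul(5, -21)) = Add(-2, -105) = -107)
Mul(Mul(Add(-97, G), Add(-98, -89)), -1938) = Mul(Mul(Add(-97, -107), Add(-98, -89)), -1938) = Mul(Mul(-204, -187), -1938) = Mul(38148, -1938) = -73930824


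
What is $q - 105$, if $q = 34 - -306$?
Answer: $235$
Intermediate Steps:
$q = 340$ ($q = 34 + 306 = 340$)
$q - 105 = 340 - 105 = 235$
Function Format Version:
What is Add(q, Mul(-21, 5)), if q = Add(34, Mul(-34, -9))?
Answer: 235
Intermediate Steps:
q = 340 (q = Add(34, 306) = 340)
Add(q, Mul(-21, 5)) = Add(340, Mul(-21, 5)) = Add(340, -105) = 235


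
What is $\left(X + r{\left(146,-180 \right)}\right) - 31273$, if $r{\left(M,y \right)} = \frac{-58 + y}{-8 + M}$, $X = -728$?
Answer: $- \frac{2208188}{69} \approx -32003.0$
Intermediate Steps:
$r{\left(M,y \right)} = \frac{-58 + y}{-8 + M}$
$\left(X + r{\left(146,-180 \right)}\right) - 31273 = \left(-728 + \frac{-58 - 180}{-8 + 146}\right) - 31273 = \left(-728 + \frac{1}{138} \left(-238\right)\right) - 31273 = \left(-728 - \frac{119}{69}\right) - 31273 = - \frac{50351}{69} - 31273 = - \frac{2208188}{69}$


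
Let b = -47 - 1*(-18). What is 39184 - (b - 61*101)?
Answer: 45374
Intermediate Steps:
b = -29 (b = -47 + 18 = -29)
39184 - (b - 61*101) = 39184 - (-29 - 61*101) = 39184 - (-29 - 6161) = 39184 - 1*(-6190) = 39184 + 6190 = 45374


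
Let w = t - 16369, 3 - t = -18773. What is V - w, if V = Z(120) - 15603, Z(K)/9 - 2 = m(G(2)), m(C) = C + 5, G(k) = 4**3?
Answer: -17371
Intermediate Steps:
t = 18776 (t = 3 - 1*(-18773) = 3 + 18773 = 18776)
G(k) = 64
m(C) = 5 + C
w = 2407 (w = 18776 - 16369 = 2407)
Z(K) = 639 (Z(K) = 18 + 9*(5 + 64) = 18 + 9*69 = 18 + 621 = 639)
V = -14964 (V = 639 - 15603 = -14964)
V - w = -14964 - 1*2407 = -14964 - 2407 = -17371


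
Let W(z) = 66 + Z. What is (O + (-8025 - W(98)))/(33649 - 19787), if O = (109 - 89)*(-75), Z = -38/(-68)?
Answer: -326113/471308 ≈ -0.69193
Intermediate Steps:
Z = 19/34 (Z = -38*(-1/68) = 19/34 ≈ 0.55882)
W(z) = 2263/34 (W(z) = 66 + 19/34 = 2263/34)
O = -1500 (O = 20*(-75) = -1500)
(O + (-8025 - W(98)))/(33649 - 19787) = (-1500 + (-8025 - 1*2263/34))/(33649 - 19787) = (-1500 + (-8025 - 2263/34))/13862 = (-1500 - 275113/34)*(1/13862) = -326113/34*1/13862 = -326113/471308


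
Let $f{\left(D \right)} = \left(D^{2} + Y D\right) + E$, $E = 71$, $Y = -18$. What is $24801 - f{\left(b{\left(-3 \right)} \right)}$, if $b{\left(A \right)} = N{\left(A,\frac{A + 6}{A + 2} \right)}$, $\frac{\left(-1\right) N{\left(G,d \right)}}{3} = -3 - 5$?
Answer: $24586$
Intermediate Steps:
$N{\left(G,d \right)} = 24$ ($N{\left(G,d \right)} = - 3 \left(-3 - 5\right) = \left(-3\right) \left(-8\right) = 24$)
$b{\left(A \right)} = 24$
$f{\left(D \right)} = 71 + D^{2} - 18 D$ ($f{\left(D \right)} = \left(D^{2} - 18 D\right) + 71 = 71 + D^{2} - 18 D$)
$24801 - f{\left(b{\left(-3 \right)} \right)} = 24801 - \left(71 + 24^{2} - 432\right) = 24801 - \left(71 + 576 - 432\right) = 24801 - 215 = 24586$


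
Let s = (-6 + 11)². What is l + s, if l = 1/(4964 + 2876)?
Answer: 196001/7840 ≈ 25.000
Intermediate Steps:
l = 1/7840 ≈ 0.00012755
s = 25 (s = 5² = 25)
l + s = 1/7840 + 25 = 196001/7840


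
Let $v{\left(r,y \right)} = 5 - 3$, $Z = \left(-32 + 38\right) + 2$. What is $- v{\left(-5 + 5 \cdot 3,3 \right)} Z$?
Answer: $-16$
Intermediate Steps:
$Z = 8$ ($Z = 6 + 2 = 8$)
$v{\left(r,y \right)} = 2$ ($v{\left(r,y \right)} = 5 - 3 = 2$)
$- v{\left(-5 + 5 \cdot 3,3 \right)} Z = - 2 \cdot 8 = \left(-1\right) 16 = -16$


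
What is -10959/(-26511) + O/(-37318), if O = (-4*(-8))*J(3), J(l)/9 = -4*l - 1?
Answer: 84704191/164889583 ≈ 0.51370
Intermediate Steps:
J(l) = -9 - 36*l (J(l) = 9*(-4*l - 1) = 9*(-1 - 4*l) = -9 - 36*l)
O = -3744 (O = (-4*(-8))*(-9 - 36*3) = 32*(-9 - 108) = 32*(-117) = -3744)
-10959/(-26511) + O/(-37318) = -10959/(-26511) - 3744/(-37318) = -10959*(-1/26511) - 3744*(-1/37318) = 3653/8837 + 1872/18659 = 84704191/164889583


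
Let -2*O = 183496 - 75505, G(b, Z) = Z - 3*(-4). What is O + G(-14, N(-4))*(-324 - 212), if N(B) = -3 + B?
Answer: -113351/2 ≈ -56676.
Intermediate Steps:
G(b, Z) = 12 + Z (G(b, Z) = Z + 12 = 12 + Z)
O = -107991/2 (O = -(183496 - 75505)/2 = -½*107991 = -107991/2 ≈ -53996.)
O + G(-14, N(-4))*(-324 - 212) = -107991/2 + (12 + (-3 - 4))*(-324 - 212) = -107991/2 + (12 - 7)*(-536) = -107991/2 + 5*(-536) = -107991/2 - 2680 = -113351/2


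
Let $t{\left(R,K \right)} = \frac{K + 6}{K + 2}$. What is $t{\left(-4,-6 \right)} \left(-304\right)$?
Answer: $0$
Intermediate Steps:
$t{\left(R,K \right)} = \frac{6 + K}{2 + K}$
$t{\left(-4,-6 \right)} \left(-304\right) = \frac{6 - 6}{2 - 6} \left(-304\right) = \frac{1}{-4} \cdot 0 \left(-304\right) = \left(- \frac{1}{4}\right) 0 \left(-304\right) = 0 \left(-304\right) = 0$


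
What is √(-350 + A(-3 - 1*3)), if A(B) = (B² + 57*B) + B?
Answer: I*√662 ≈ 25.729*I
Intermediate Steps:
A(B) = B² + 58*B
√(-350 + A(-3 - 1*3)) = √(-350 + (-3 - 1*3)*(58 + (-3 - 1*3))) = √(-350 + (-3 - 3)*(58 + (-3 - 3))) = √(-350 - 6*(58 - 6)) = √(-350 - 6*52) = √(-350 - 312) = √(-662) = I*√662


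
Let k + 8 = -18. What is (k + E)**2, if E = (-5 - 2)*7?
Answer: 5625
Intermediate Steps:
E = -49 (E = -7*7 = -49)
k = -26 (k = -8 - 18 = -26)
(k + E)**2 = (-26 - 49)**2 = (-75)**2 = 5625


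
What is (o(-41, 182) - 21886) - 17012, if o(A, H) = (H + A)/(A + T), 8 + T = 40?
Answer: -116741/3 ≈ -38914.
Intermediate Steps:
T = 32 (T = -8 + 40 = 32)
o(A, H) = (A + H)/(32 + A) (o(A, H) = (H + A)/(A + 32) = (A + H)/(32 + A))
(o(-41, 182) - 21886) - 17012 = ((-41 + 182)/(32 - 41) - 21886) - 17012 = (141/(-9) - 21886) - 17012 = (-⅑*141 - 21886) - 17012 = (-47/3 - 21886) - 17012 = -65705/3 - 17012 = -116741/3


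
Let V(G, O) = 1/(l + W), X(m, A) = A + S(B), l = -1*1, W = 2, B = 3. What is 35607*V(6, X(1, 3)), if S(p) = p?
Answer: 35607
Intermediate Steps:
l = -1
X(m, A) = 3 + A (X(m, A) = A + 3 = 3 + A)
V(G, O) = 1 (V(G, O) = 1/(-1 + 2) = 1/1 = 1)
35607*V(6, X(1, 3)) = 35607*1 = 35607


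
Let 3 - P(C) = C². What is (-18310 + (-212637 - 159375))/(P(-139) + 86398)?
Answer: -195161/33540 ≈ -5.8188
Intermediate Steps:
P(C) = 3 - C²
(-18310 + (-212637 - 159375))/(P(-139) + 86398) = (-18310 + (-212637 - 159375))/((3 - 1*(-139)²) + 86398) = (-18310 - 372012)/((3 - 1*19321) + 86398) = -390322/((3 - 19321) + 86398) = -390322/(-19318 + 86398) = -390322/67080 = -390322*1/67080 = -195161/33540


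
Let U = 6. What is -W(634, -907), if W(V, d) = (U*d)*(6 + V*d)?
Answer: -3129324144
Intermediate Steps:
W(V, d) = 6*d*(6 + V*d) (W(V, d) = (6*d)*(6 + V*d) = 6*d*(6 + V*d))
-W(634, -907) = -6*(-907)*(6 + 634*(-907)) = -6*(-907)*(6 - 575038) = -6*(-907)*(-575032) = -1*3129324144 = -3129324144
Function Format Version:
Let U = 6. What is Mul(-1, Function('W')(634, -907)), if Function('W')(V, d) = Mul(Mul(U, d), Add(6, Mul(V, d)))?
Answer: -3129324144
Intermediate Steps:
Function('W')(V, d) = Mul(6, d, Add(6, Mul(V, d))) (Function('W')(V, d) = Mul(Mul(6, d), Add(6, Mul(V, d))) = Mul(6, d, Add(6, Mul(V, d))))
Mul(-1, Function('W')(634, -907)) = Mul(-1, Mul(6, -907, Add(6, Mul(634, -907)))) = Mul(-1, Mul(6, -907, Add(6, -575038))) = Mul(-1, Mul(6, -907, -575032)) = Mul(-1, 3129324144) = -3129324144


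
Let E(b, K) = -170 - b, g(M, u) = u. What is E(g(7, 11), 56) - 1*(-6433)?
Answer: 6252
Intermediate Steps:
E(g(7, 11), 56) - 1*(-6433) = (-170 - 1*11) - 1*(-6433) = (-170 - 11) + 6433 = -181 + 6433 = 6252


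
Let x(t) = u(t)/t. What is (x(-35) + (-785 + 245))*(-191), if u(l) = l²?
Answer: 109825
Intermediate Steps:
x(t) = t (x(t) = t²/t = t)
(x(-35) + (-785 + 245))*(-191) = (-35 + (-785 + 245))*(-191) = (-35 - 540)*(-191) = -575*(-191) = 109825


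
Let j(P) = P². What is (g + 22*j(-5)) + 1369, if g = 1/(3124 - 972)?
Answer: 4129689/2152 ≈ 1919.0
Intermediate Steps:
g = 1/2152 ≈ 0.00046468
(g + 22*j(-5)) + 1369 = (1/2152 + 22*(-5)²) + 1369 = (1/2152 + 22*25) + 1369 = (1/2152 + 550) + 1369 = 1183601/2152 + 1369 = 4129689/2152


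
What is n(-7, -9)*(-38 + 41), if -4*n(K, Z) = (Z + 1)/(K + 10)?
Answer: 2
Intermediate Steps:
n(K, Z) = -(1 + Z)/(4*(10 + K)) (n(K, Z) = -(Z + 1)/(4*(K + 10)) = -(1 + Z)/(4*(10 + K)))
n(-7, -9)*(-38 + 41) = ((-1 - 1*(-9))/(4*(10 - 7)))*(-38 + 41) = ((¼)*(-1 + 9)/3)*3 = ((¼)*(⅓)*8)*3 = (⅔)*3 = 2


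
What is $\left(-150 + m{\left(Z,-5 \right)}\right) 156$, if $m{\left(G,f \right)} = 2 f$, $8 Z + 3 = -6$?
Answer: $-24960$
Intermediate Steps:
$Z = - \frac{9}{8}$ ($Z = - \frac{3}{8} + \frac{1}{8} \left(-6\right) = - \frac{3}{8} - \frac{3}{4} = - \frac{9}{8} \approx -1.125$)
$\left(-150 + m{\left(Z,-5 \right)}\right) 156 = \left(-150 + 2 \left(-5\right)\right) 156 = \left(-150 - 10\right) 156 = \left(-160\right) 156 = -24960$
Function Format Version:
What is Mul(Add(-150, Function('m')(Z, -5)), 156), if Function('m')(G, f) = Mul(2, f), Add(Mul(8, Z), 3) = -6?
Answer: -24960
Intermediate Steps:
Z = Rational(-9, 8) (Z = Add(Rational(-3, 8), Mul(Rational(1, 8), -6)) = Add(Rational(-3, 8), Rational(-3, 4)) = Rational(-9, 8) ≈ -1.1250)
Mul(Add(-150, Function('m')(Z, -5)), 156) = Mul(Add(-150, Mul(2, -5)), 156) = Mul(Add(-150, -10), 156) = Mul(-160, 156) = -24960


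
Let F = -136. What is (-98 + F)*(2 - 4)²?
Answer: -936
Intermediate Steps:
(-98 + F)*(2 - 4)² = (-98 - 136)*(2 - 4)² = -234*(-2)² = -234*4 = -936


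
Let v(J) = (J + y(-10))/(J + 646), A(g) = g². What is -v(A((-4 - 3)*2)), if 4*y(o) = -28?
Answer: -189/842 ≈ -0.22447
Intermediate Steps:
y(o) = -7 (y(o) = (¼)*(-28) = -7)
v(J) = (-7 + J)/(646 + J) (v(J) = (J - 7)/(J + 646) = (-7 + J)/(646 + J))
-v(A((-4 - 3)*2)) = -(-7 + ((-4 - 3)*2)²)/(646 + ((-4 - 3)*2)²) = -(-7 + (-7*2)²)/(646 + (-7*2)²) = -(-7 + (-14)²)/(646 + (-14)²) = -(-7 + 196)/(646 + 196) = -189/842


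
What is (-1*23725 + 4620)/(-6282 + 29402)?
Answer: -3821/4624 ≈ -0.82634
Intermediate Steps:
(-1*23725 + 4620)/(-6282 + 29402) = (-23725 + 4620)/23120 = -19105*1/23120 = -3821/4624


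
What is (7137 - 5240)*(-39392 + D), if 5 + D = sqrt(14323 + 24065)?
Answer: -74736109 + 3794*sqrt(9597) ≈ -7.4364e+7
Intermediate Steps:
D = -5 + 2*sqrt(9597) (D = -5 + sqrt(14323 + 24065) = -5 + sqrt(38388) = -5 + 2*sqrt(9597) ≈ 190.93)
(7137 - 5240)*(-39392 + D) = (7137 - 5240)*(-39392 + (-5 + 2*sqrt(9597))) = 1897*(-39397 + 2*sqrt(9597)) = -74736109 + 3794*sqrt(9597)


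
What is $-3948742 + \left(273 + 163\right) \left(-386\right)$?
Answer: $-4117038$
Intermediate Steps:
$-3948742 + \left(273 + 163\right) \left(-386\right) = -3948742 + 436 \left(-386\right) = -3948742 - 168296 = -4117038$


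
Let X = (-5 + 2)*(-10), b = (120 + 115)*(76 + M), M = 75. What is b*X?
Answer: 1064550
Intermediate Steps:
b = 35485 (b = (120 + 115)*(76 + 75) = 235*151 = 35485)
X = 30 (X = -3*(-10) = 30)
b*X = 35485*30 = 1064550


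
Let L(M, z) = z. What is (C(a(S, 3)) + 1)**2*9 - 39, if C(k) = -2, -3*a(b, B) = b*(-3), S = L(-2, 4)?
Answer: -30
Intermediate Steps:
S = 4
a(b, B) = b (a(b, B) = -b*(-3)/3 = -(-1)*b = b)
(C(a(S, 3)) + 1)**2*9 - 39 = (-2 + 1)**2*9 - 39 = (-1)**2*9 - 39 = 1*9 - 39 = 9 - 39 = -30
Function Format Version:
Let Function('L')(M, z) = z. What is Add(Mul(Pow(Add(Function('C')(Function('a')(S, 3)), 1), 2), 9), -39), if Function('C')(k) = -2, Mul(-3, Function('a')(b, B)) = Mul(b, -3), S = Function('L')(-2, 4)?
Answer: -30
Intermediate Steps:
S = 4
Function('a')(b, B) = b (Function('a')(b, B) = Mul(Rational(-1, 3), Mul(b, -3)) = Mul(Rational(-1, 3), Mul(-3, b)) = b)
Add(Mul(Pow(Add(Function('C')(Function('a')(S, 3)), 1), 2), 9), -39) = Add(Mul(Pow(Add(-2, 1), 2), 9), -39) = Add(Mul(Pow(-1, 2), 9), -39) = Add(Mul(1, 9), -39) = Add(9, -39) = -30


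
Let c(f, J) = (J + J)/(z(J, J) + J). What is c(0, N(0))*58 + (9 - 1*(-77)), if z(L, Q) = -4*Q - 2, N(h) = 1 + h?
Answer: 314/5 ≈ 62.800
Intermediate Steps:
z(L, Q) = -2 - 4*Q
c(f, J) = 2*J/(-2 - 3*J) (c(f, J) = (J + J)/((-2 - 4*J) + J) = (2*J)/(-2 - 3*J) = 2*J/(-2 - 3*J))
c(0, N(0))*58 + (9 - 1*(-77)) = -2*(1 + 0)/(2 + 3*(1 + 0))*58 + (9 - 1*(-77)) = -2*1/(2 + 3*1)*58 + (9 + 77) = -2*1/(2 + 3)*58 + 86 = -2*1/5*58 + 86 = -2*1*⅕*58 + 86 = -⅖*58 + 86 = -116/5 + 86 = 314/5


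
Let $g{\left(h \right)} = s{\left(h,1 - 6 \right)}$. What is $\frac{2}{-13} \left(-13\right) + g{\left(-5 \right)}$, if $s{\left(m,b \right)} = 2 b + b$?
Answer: $-13$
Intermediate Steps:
$s{\left(m,b \right)} = 3 b$
$g{\left(h \right)} = -15$ ($g{\left(h \right)} = 3 \left(1 - 6\right) = 3 \left(-5\right) = -15$)
$\frac{2}{-13} \left(-13\right) + g{\left(-5 \right)} = \frac{2}{-13} \left(-13\right) - 15 = 2 \left(- \frac{1}{13}\right) \left(-13\right) - 15 = \left(- \frac{2}{13}\right) \left(-13\right) - 15 = 2 - 15 = -13$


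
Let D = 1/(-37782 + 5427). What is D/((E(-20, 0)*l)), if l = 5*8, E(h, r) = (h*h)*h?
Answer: 1/10353600000 ≈ 9.6585e-11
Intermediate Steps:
E(h, r) = h³ (E(h, r) = h²*h = h³)
l = 40
D = -1/32355 (D = 1/(-32355) = -1/32355 ≈ -3.0907e-5)
D/((E(-20, 0)*l)) = -1/(32355*((-20)³*40)) = -1/(32355*((-8000*40))) = -1/32355/(-320000) = -1/32355*(-1/320000) = 1/10353600000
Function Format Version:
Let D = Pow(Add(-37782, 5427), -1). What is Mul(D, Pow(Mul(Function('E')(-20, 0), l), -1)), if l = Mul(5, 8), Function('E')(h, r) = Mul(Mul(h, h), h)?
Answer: Rational(1, 10353600000) ≈ 9.6585e-11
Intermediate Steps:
Function('E')(h, r) = Pow(h, 3) (Function('E')(h, r) = Mul(Pow(h, 2), h) = Pow(h, 3))
l = 40
D = Rational(-1, 32355) (D = Pow(-32355, -1) = Rational(-1, 32355) ≈ -3.0907e-5)
Mul(D, Pow(Mul(Function('E')(-20, 0), l), -1)) = Mul(Rational(-1, 32355), Pow(Mul(Pow(-20, 3), 40), -1)) = Mul(Rational(-1, 32355), Pow(Mul(-8000, 40), -1)) = Mul(Rational(-1, 32355), Pow(-320000, -1)) = Mul(Rational(-1, 32355), Rational(-1, 320000)) = Rational(1, 10353600000)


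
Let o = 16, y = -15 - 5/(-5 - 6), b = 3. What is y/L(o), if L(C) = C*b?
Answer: -10/33 ≈ -0.30303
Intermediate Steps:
y = -160/11 (y = -15 - 5/(-11) = -15 - 1/11*(-5) = -15 + 5/11 = -160/11 ≈ -14.545)
L(C) = 3*C (L(C) = C*3 = 3*C)
y/L(o) = -160/(11*(3*16)) = -160/11/48 = -160/11*1/48 = -10/33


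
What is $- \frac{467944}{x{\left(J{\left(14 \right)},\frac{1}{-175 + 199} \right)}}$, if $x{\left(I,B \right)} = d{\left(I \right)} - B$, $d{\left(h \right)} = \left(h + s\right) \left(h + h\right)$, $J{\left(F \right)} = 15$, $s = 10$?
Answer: $- \frac{11230656}{17999} \approx -623.96$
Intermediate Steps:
$d{\left(h \right)} = 2 h \left(10 + h\right)$ ($d{\left(h \right)} = \left(h + 10\right) \left(h + h\right) = \left(10 + h\right) 2 h = 2 h \left(10 + h\right)$)
$x{\left(I,B \right)} = - B + 2 I \left(10 + I\right)$ ($x{\left(I,B \right)} = 2 I \left(10 + I\right) - B = - B + 2 I \left(10 + I\right)$)
$- \frac{467944}{x{\left(J{\left(14 \right)},\frac{1}{-175 + 199} \right)}} = - \frac{467944}{- \frac{1}{-175 + 199} + 2 \cdot 15 \left(10 + 15\right)} = - \frac{467944}{- \frac{1}{24} + 2 \cdot 15 \cdot 25} = - \frac{467944}{\left(-1\right) \frac{1}{24} + 750} = - \frac{467944}{- \frac{1}{24} + 750} = - \frac{467944}{\frac{17999}{24}} = \left(-467944\right) \frac{24}{17999} = - \frac{11230656}{17999}$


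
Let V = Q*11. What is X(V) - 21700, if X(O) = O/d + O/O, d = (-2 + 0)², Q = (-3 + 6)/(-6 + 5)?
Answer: -86829/4 ≈ -21707.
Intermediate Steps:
Q = -3 (Q = 3/(-1) = 3*(-1) = -3)
d = 4 (d = (-2)² = 4)
V = -33 (V = -3*11 = -33)
X(O) = 1 + O/4 (X(O) = O/4 + O/O = O*(¼) + 1 = O/4 + 1 = 1 + O/4)
X(V) - 21700 = (1 + (¼)*(-33)) - 21700 = (1 - 33/4) - 21700 = -29/4 - 21700 = -86829/4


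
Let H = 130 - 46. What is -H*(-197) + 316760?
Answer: 333308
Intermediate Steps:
H = 84
-H*(-197) + 316760 = -84*(-197) + 316760 = -1*(-16548) + 316760 = 16548 + 316760 = 333308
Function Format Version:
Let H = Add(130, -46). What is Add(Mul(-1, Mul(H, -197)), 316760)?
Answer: 333308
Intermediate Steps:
H = 84
Add(Mul(-1, Mul(H, -197)), 316760) = Add(Mul(-1, Mul(84, -197)), 316760) = Add(Mul(-1, -16548), 316760) = Add(16548, 316760) = 333308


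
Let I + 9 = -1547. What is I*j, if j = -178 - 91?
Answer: 418564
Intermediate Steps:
I = -1556 (I = -9 - 1547 = -1556)
j = -269
I*j = -1556*(-269) = 418564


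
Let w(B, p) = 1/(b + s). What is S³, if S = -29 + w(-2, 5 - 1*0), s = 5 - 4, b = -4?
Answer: -681472/27 ≈ -25240.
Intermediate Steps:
s = 1
w(B, p) = -⅓ (w(B, p) = 1/(-4 + 1) = 1/(-3) = -⅓)
S = -88/3 (S = -29 - ⅓ = -88/3 ≈ -29.333)
S³ = (-88/3)³ = -681472/27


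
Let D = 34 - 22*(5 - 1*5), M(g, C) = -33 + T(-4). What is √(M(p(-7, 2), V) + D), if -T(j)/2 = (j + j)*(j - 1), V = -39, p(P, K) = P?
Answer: I*√79 ≈ 8.8882*I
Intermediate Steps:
T(j) = -4*j*(-1 + j) (T(j) = -2*(j + j)*(j - 1) = -2*2*j*(-1 + j) = -4*j*(-1 + j))
M(g, C) = -113 (M(g, C) = -33 + 4*(-4)*(1 - 1*(-4)) = -33 + 4*(-4)*(1 + 4) = -33 + 4*(-4)*5 = -33 - 80 = -113)
D = 34 (D = 34 - 22*(5 - 5) = 34 - 22*0 = 34 + 0 = 34)
√(M(p(-7, 2), V) + D) = √(-113 + 34) = √(-79) = I*√79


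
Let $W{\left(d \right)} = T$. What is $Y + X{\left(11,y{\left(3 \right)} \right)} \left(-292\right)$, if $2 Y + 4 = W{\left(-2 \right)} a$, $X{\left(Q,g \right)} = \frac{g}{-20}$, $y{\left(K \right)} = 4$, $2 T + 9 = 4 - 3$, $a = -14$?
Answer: $\frac{422}{5} \approx 84.4$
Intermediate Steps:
$T = -4$ ($T = - \frac{9}{2} + \frac{4 - 3}{2} = - \frac{9}{2} + \frac{1}{2} \cdot 1 = - \frac{9}{2} + \frac{1}{2} = -4$)
$W{\left(d \right)} = -4$
$X{\left(Q,g \right)} = - \frac{g}{20}$ ($X{\left(Q,g \right)} = g \left(- \frac{1}{20}\right) = - \frac{g}{20}$)
$Y = 26$ ($Y = -2 + \frac{\left(-4\right) \left(-14\right)}{2} = -2 + \frac{1}{2} \cdot 56 = -2 + 28 = 26$)
$Y + X{\left(11,y{\left(3 \right)} \right)} \left(-292\right) = 26 + \left(- \frac{1}{20}\right) 4 \left(-292\right) = 26 - - \frac{292}{5} = 26 + \frac{292}{5} = \frac{422}{5}$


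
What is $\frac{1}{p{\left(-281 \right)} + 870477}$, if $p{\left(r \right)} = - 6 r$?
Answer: $\frac{1}{872163} \approx 1.1466 \cdot 10^{-6}$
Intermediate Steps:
$\frac{1}{p{\left(-281 \right)} + 870477} = \frac{1}{\left(-6\right) \left(-281\right) + 870477} = \frac{1}{1686 + 870477} = \frac{1}{872163}$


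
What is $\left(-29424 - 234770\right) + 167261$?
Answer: $-96933$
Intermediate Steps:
$\left(-29424 - 234770\right) + 167261 = -264194 + 167261 = -96933$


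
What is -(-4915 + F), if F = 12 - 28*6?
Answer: 5071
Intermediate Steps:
F = -156 (F = 12 - 168 = -156)
-(-4915 + F) = -(-4915 - 156) = -1*(-5071) = 5071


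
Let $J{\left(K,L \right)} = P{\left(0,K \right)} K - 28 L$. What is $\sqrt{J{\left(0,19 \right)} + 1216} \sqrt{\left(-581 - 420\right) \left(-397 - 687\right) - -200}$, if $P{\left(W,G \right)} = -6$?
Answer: $12 \sqrt{5155099} \approx 27246.0$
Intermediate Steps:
$J{\left(K,L \right)} = - 28 L - 6 K$ ($J{\left(K,L \right)} = - 6 K - 28 L = - 28 L - 6 K$)
$\sqrt{J{\left(0,19 \right)} + 1216} \sqrt{\left(-581 - 420\right) \left(-397 - 687\right) - -200} = \sqrt{\left(\left(-28\right) 19 - 0\right) + 1216} \sqrt{\left(-581 - 420\right) \left(-397 - 687\right) - -200} = \sqrt{\left(-532 + 0\right) + 1216} \sqrt{\left(-1001\right) \left(-1084\right) + \left(-145 + 345\right)} = \sqrt{-532 + 1216} \sqrt{1085084 + 200} = \sqrt{684} \sqrt{1085284} = 6 \sqrt{19} \cdot 2 \sqrt{271321} = 12 \sqrt{5155099}$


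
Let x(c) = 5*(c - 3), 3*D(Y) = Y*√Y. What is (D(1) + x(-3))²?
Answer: 7921/9 ≈ 880.11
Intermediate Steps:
D(Y) = Y^(3/2)/3 (D(Y) = (Y*√Y)/3 = Y^(3/2)/3)
x(c) = -15 + 5*c (x(c) = 5*(-3 + c) = -15 + 5*c)
(D(1) + x(-3))² = (1^(3/2)/3 + (-15 + 5*(-3)))² = ((⅓)*1 + (-15 - 15))² = (⅓ - 30)² = (-89/3)² = 7921/9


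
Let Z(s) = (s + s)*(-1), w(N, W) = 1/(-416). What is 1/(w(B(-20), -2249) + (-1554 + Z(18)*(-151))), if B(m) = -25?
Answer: 416/1614911 ≈ 0.00025760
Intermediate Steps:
w(N, W) = -1/416
Z(s) = -2*s (Z(s) = (2*s)*(-1) = -2*s)
1/(w(B(-20), -2249) + (-1554 + Z(18)*(-151))) = 1/(-1/416 + (-1554 - 2*18*(-151))) = 1/(-1/416 + (-1554 - 36*(-151))) = 1/(-1/416 + (-1554 + 5436)) = 1/(-1/416 + 3882) = 1/(1614911/416) = 416/1614911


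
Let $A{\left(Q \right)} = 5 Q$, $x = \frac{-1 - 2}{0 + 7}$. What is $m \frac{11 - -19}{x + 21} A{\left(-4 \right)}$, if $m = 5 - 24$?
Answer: $\frac{3325}{6} \approx 554.17$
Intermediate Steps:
$x = - \frac{3}{7} \approx -0.42857$
$m = -19$ ($m = 5 - 24 = -19$)
$m \frac{11 - -19}{x + 21} A{\left(-4 \right)} = - 19 \frac{11 - -19}{- \frac{3}{7} + 21} \cdot 5 \left(-4\right) = - 19 \frac{11 + 19}{\frac{144}{7}} \left(-20\right) = - 19 \cdot 30 \cdot \frac{7}{144} \left(-20\right) = \left(-19\right) \frac{35}{24} \left(-20\right) = \left(- \frac{665}{24}\right) \left(-20\right) = \frac{3325}{6}$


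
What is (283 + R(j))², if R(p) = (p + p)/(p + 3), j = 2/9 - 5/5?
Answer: 7969329/100 ≈ 79693.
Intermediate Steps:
j = -7/9 (j = 2*(⅑) - 5*⅕ = 2/9 - 1 = -7/9 ≈ -0.77778)
R(p) = 2*p/(3 + p) (R(p) = (2*p)/(3 + p) = 2*p/(3 + p))
(283 + R(j))² = (283 + 2*(-7/9)/(3 - 7/9))² = (283 + 2*(-7/9)/(20/9))² = (283 + 2*(-7/9)*(9/20))² = (283 - 7/10)² = (2823/10)² = 7969329/100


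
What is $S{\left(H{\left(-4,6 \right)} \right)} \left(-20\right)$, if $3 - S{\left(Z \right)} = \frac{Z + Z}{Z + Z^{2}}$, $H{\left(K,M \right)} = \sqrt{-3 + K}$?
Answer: $\frac{20 \left(i - 3 \sqrt{7}\right)}{\sqrt{7} - i} \approx -55.0 - 13.229 i$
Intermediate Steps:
$S{\left(Z \right)} = 3 - \frac{2 Z}{Z + Z^{2}}$ ($S{\left(Z \right)} = 3 - \frac{Z + Z}{Z + Z^{2}} = 3 - \frac{2 Z}{Z + Z^{2}}$)
$S{\left(H{\left(-4,6 \right)} \right)} \left(-20\right) = \frac{1 + 3 \sqrt{-3 - 4}}{1 + \sqrt{-3 - 4}} \left(-20\right) = \frac{1 + 3 \sqrt{-7}}{1 + \sqrt{-7}} \left(-20\right) = \frac{1 + 3 i \sqrt{7}}{1 + i \sqrt{7}} \left(-20\right) = - \frac{20 \left(1 + 3 i \sqrt{7}\right)}{1 + i \sqrt{7}}$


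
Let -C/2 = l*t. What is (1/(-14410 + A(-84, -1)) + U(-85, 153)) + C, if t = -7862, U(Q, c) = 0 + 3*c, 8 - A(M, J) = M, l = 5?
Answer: 1132253121/14318 ≈ 79079.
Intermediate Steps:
A(M, J) = 8 - M
U(Q, c) = 3*c
C = 78620 (C = -10*(-7862) = -2*(-39310) = 78620)
(1/(-14410 + A(-84, -1)) + U(-85, 153)) + C = (1/(-14410 + (8 - 1*(-84))) + 3*153) + 78620 = (1/(-14410 + (8 + 84)) + 459) + 78620 = (1/(-14410 + 92) + 459) + 78620 = (1/(-14318) + 459) + 78620 = (-1/14318 + 459) + 78620 = 6571961/14318 + 78620 = 1132253121/14318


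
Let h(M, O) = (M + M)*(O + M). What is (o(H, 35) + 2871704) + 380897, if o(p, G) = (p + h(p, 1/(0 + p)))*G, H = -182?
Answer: 5564981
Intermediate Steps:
h(M, O) = 2*M*(M + O) (h(M, O) = (2*M)*(M + O) = 2*M*(M + O))
o(p, G) = G*(p + 2*p*(p + 1/p)) (o(p, G) = (p + 2*p*(p + 1/(0 + p)))*G = (p + 2*p*(p + 1/p))*G = G*(p + 2*p*(p + 1/p)))
(o(H, 35) + 2871704) + 380897 = (35*(2 - 182 + 2*(-182)²) + 2871704) + 380897 = (35*(2 - 182 + 2*33124) + 2871704) + 380897 = (35*(2 - 182 + 66248) + 2871704) + 380897 = (35*66068 + 2871704) + 380897 = (2312380 + 2871704) + 380897 = 5184084 + 380897 = 5564981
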